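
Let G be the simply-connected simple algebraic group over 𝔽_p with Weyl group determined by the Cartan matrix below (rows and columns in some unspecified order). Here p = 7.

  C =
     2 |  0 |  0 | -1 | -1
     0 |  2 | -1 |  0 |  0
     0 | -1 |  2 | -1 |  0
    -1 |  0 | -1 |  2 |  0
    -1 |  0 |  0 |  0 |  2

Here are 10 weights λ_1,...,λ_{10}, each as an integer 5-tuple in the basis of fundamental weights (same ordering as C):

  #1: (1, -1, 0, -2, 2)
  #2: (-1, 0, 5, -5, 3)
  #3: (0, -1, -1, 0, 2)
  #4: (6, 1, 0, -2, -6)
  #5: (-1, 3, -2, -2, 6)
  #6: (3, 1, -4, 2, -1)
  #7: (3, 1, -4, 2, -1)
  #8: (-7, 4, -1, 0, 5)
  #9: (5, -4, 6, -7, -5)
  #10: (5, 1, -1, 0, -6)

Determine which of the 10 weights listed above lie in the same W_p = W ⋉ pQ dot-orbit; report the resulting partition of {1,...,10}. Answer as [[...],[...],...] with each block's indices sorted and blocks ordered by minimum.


Type A_5, rank 5, |W|=720; reorder rows/cols to standard.

W_7-reps of the 10 weights in Ā_7 (same 5-coord order as C):

  λ_1+ρ ↦ (1, 0, 0, 1, 3)
  λ_2+ρ ↦ (4, 1, 2, 0, 0)
  λ_3+ρ ↦ (1, 0, 0, 1, 3)
  λ_4+ρ ↦ (1, 0, 0, 1, 3)
  λ_5+ρ ↦ (1, 0, 0, 1, 3)
  λ_6+ρ ↦ (4, 1, 2, 0, 0)
  λ_7+ρ ↦ (4, 1, 2, 0, 0)
  λ_8+ρ ↦ (1, 0, 5, 0, 0)
  λ_9+ρ ↦ (4, 1, 2, 0, 0)
  λ_10+ρ ↦ (1, 0, 0, 1, 3)

Grouping the 10 weights by Ā_7-representative: 3 linkage classes.

[[1, 3, 4, 5, 10], [2, 6, 7, 9], [8]]


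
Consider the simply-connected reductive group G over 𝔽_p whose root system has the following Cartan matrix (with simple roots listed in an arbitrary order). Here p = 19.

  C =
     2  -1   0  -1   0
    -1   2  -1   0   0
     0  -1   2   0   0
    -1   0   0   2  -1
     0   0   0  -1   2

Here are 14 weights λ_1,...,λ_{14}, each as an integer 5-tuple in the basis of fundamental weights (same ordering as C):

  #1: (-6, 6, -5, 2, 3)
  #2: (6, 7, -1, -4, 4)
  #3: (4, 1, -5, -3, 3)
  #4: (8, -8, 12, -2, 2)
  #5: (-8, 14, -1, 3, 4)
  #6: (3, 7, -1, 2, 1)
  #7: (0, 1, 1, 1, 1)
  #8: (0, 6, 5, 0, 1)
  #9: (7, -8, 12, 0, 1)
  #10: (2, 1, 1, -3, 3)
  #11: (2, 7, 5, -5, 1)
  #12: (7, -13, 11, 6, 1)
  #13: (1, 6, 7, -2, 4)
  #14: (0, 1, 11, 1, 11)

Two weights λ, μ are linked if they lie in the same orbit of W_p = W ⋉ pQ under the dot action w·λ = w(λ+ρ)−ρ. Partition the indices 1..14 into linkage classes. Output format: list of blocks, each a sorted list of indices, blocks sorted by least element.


C ↔ A_5 under row/col permutation; |W(A_5)| = 720.

Each λ_j+ρ reduced to Ā_19; 5-tuples below use C's row order:

  λ_1 → (1, 2, 2, 2, 2) · λ_2 → (4, 8, 0, 3, 2) · λ_3 → (1, 2, 2, 2, 2) · λ_4 → (1, 7, 6, 1, 2) · λ_5 → (4, 8, 0, 3, 2) · λ_6 → (4, 8, 0, 3, 2) · λ_7 → (1, 2, 2, 2, 2) · λ_8 → (1, 7, 6, 1, 2) · λ_9 → (1, 7, 6, 1, 2) · λ_10 → (1, 2, 2, 2, 2) · λ_11 → (1, 7, 6, 1, 2) · λ_12 → (4, 8, 0, 3, 2) · λ_13 → (1, 7, 6, 1, 2) · λ_14 → (1, 2, 2, 2, 2)

The 14 indices split into 3 linkage classes (same alcove rep ⇔ same W_19-dot-orbit):

[[1, 3, 7, 10, 14], [2, 5, 6, 12], [4, 8, 9, 11, 13]]


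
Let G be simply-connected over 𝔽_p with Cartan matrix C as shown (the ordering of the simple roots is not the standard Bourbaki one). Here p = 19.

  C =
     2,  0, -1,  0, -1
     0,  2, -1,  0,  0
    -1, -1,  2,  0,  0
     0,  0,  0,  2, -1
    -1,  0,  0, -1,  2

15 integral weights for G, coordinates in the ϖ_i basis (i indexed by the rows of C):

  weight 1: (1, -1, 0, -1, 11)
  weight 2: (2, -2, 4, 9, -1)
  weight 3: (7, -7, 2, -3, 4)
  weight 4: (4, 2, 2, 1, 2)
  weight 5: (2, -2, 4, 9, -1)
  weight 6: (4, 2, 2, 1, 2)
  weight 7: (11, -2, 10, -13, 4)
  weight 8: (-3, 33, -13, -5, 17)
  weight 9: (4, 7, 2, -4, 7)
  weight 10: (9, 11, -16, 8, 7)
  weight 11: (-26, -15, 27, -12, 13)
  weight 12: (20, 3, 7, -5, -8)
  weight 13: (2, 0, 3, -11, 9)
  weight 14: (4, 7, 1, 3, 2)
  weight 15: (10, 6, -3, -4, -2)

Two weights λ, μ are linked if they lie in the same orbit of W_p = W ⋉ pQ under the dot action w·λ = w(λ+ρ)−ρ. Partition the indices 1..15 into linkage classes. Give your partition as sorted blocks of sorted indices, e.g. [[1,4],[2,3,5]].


C ↔ A_5 under row/col permutation; |W(A_5)| = 720.

Each λ_j+ρ reduced to Ā_19; 5-tuples below use C's row order:

  λ_1 → (2, 0, 1, 0, 12);  λ_2 → (3, 1, 4, 10, 0);  λ_3 → (5, 3, 3, 2, 3);  λ_4 → (5, 3, 3, 2, 3);  λ_5 → (3, 1, 4, 10, 0);  λ_6 → (5, 3, 3, 2, 3);  λ_7 → (5, 5, 2, 1, 3);  λ_8 → (2, 0, 1, 0, 12);  λ_9 → (5, 3, 3, 2, 3);  λ_10 → (5, 5, 2, 1, 3);  λ_11 → (5, 3, 3, 2, 3);  λ_12 → (5, 5, 2, 1, 3);  λ_13 → (3, 1, 4, 10, 0);  λ_14 → (5, 5, 2, 1, 3);  λ_15 → (5, 5, 2, 1, 3)

Partition of {1..15} into 4 W_19-dot-orbits:

[[1, 8], [2, 5, 13], [3, 4, 6, 9, 11], [7, 10, 12, 14, 15]]


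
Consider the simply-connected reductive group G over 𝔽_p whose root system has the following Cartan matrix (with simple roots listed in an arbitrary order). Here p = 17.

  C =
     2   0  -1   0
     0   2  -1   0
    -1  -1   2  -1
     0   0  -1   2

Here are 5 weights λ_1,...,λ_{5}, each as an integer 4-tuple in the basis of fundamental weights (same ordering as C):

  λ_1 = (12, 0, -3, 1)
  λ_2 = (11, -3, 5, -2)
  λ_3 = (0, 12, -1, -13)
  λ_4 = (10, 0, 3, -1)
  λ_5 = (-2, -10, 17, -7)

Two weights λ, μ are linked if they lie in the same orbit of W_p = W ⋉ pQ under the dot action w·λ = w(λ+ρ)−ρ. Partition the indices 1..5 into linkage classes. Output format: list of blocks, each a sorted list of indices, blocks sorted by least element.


Cartan matrix: type D_4 (|W|=192); un-permuting the 4 rows.

λ_j+ρ reflected into Ā_17 (⟨·,θ^∨⟩≤17); 4-tuples as given:

  λ_1+ρ ↦ (11, 1, 1, 0)
  λ_2+ρ ↦ (11, 1, 1, 0)
  λ_3+ρ ↦ (11, 1, 1, 0)
  λ_4+ρ ↦ (11, 1, 1, 0)
  λ_5+ρ ↦ (0, 8, 1, 5)

The 5 indices split into 2 linkage classes (same alcove rep ⇔ same W_17-dot-orbit):

[[1, 2, 3, 4], [5]]


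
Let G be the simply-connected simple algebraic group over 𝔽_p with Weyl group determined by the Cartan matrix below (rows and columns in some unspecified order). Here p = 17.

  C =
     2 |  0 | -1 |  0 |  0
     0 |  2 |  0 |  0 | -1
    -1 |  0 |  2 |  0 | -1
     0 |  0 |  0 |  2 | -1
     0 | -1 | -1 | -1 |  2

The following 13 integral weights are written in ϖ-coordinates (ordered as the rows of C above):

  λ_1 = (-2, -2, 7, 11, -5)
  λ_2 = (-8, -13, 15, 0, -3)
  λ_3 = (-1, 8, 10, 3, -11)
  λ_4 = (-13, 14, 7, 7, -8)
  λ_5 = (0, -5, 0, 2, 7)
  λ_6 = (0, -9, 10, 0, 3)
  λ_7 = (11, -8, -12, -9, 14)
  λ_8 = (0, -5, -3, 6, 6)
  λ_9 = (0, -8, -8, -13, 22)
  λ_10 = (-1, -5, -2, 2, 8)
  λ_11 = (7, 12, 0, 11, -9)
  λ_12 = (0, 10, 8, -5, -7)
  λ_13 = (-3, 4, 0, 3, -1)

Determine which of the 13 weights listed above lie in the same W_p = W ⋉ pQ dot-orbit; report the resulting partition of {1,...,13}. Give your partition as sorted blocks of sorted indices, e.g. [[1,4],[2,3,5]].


Cartan matrix: type D_5 (|W|=1920); un-permuting the 5 rows.

W_17-reps of the 13 weights in Ā_17 (same 5-coord order as C):

    λ_1+ρ ↦ (1, 4, 1, 7, 1)
    λ_2+ρ ↦ (1, 4, 1, 7, 1)
    λ_3+ρ ↦ (0, 1, 1, 6, 3)
    λ_4+ρ ↦ (1, 4, 0, 3, 1)
    λ_5+ρ ↦ (1, 4, 0, 3, 4)
    λ_6+ρ ↦ (1, 4, 0, 3, 1)
    λ_7+ρ ↦ (1, 4, 0, 3, 4)
    λ_8+ρ ↦ (1, 4, 1, 7, 1)
    λ_9+ρ ↦ (0, 1, 1, 6, 3)
    λ_10+ρ ↦ (1, 4, 0, 3, 4)
    λ_11+ρ ↦ (1, 4, 0, 3, 1)
    λ_12+ρ ↦ (0, 1, 1, 6, 3)
    λ_13+ρ ↦ (1, 4, 0, 3, 1)

Linkage partition of the 13 weights (4 classes, p=17):

[[1, 2, 8], [3, 9, 12], [4, 6, 11, 13], [5, 7, 10]]


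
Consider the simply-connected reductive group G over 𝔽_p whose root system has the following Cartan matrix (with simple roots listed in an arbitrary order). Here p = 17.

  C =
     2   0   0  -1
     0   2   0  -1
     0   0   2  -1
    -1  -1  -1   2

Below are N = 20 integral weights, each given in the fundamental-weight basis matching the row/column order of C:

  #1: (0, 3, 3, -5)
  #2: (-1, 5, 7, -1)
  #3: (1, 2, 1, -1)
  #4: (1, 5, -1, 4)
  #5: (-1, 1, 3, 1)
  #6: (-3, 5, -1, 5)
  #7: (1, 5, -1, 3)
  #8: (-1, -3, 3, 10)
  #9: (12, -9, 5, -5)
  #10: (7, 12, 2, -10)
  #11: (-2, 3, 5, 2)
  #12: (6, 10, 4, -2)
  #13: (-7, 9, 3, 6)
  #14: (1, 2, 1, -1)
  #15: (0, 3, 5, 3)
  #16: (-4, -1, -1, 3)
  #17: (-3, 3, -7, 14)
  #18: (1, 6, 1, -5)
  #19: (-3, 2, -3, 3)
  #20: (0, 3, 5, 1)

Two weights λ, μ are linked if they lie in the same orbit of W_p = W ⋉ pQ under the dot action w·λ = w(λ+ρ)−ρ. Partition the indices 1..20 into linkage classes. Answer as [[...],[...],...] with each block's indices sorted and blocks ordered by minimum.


Type D_4, rank 4, |W|=192; reorder rows/cols to standard.

W_17-reps of the 20 weights in Ā_17 (same 4-coord order as C):

    λ_1+ρ ↦ (3, 0, 0, 1)
    λ_2+ρ ↦ (0, 6, 8, 0)
    λ_3+ρ ↦ (2, 3, 2, 0)
    λ_4+ρ ↦ (2, 6, 0, 4)
    λ_5+ρ ↦ (0, 2, 4, 2)
    λ_6+ρ ↦ (2, 6, 0, 4)
    λ_7+ρ ↦ (2, 6, 0, 4)
    λ_8+ρ ↦ (0, 2, 4, 2)
    λ_9+ρ ↦ (1, 4, 6, 2)
    λ_10+ρ ↦ (1, 4, 6, 2)
    λ_11+ρ ↦ (1, 4, 6, 2)
    λ_12+ρ ↦ (2, 6, 0, 4)
    λ_13+ρ ↦ (2, 6, 0, 4)
    λ_14+ρ ↦ (2, 3, 2, 0)
    λ_15+ρ ↦ (1, 4, 6, 2)
    λ_16+ρ ↦ (3, 0, 0, 1)
    λ_17+ρ ↦ (0, 2, 4, 2)
    λ_18+ρ ↦ (2, 3, 2, 0)
    λ_19+ρ ↦ (2, 3, 2, 0)
    λ_20+ρ ↦ (1, 4, 6, 2)

Grouping the 20 weights by Ā_17-representative: 6 linkage classes.

[[1, 16], [2], [3, 14, 18, 19], [4, 6, 7, 12, 13], [5, 8, 17], [9, 10, 11, 15, 20]]


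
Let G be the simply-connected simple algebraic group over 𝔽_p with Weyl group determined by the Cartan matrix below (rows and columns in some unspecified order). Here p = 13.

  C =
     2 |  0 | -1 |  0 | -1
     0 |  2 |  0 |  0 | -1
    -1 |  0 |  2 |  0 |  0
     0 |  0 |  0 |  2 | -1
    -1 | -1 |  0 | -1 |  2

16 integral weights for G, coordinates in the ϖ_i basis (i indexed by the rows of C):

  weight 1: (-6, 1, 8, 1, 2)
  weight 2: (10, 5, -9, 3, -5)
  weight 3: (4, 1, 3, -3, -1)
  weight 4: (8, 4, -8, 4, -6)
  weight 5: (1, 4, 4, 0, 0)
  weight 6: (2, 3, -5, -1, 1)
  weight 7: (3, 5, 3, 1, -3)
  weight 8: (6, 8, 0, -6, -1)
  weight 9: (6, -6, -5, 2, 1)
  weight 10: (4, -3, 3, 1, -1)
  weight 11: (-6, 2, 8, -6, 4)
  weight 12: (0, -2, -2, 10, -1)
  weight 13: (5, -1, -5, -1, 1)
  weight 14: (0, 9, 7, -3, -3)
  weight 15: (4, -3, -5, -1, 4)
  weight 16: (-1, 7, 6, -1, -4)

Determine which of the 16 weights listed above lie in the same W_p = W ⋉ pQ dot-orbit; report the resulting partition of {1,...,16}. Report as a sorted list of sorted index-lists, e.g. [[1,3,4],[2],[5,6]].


Root system D_5: the 5×5 matrix C matches after relabeling.

Alcove-folded reps (p=13, 16 weights, presented ϖ-order):

    λ_1+ρ ↦ (2, 0, 4, 0, 2)
    λ_2+ρ ↦ (3, 2, 4, 0, 0)
    λ_3+ρ ↦ (2, 0, 4, 0, 2)
    λ_4+ρ ↦ (2, 0, 4, 0, 2)
    λ_5+ρ ↦ (1, 4, 3, 0, 1)
    λ_6+ρ ↦ (1, 4, 3, 0, 1)
    λ_7+ρ ↦ (1, 4, 3, 0, 1)
    λ_8+ρ ↦ (1, 4, 3, 0, 1)
    λ_9+ρ ↦ (0, 2, 4, 0, 3)
    λ_10+ρ ↦ (2, 0, 4, 0, 2)
    λ_11+ρ ↦ (0, 2, 4, 0, 3)
    λ_12+ρ ↦ (1, 0, 0, 10, 0)
    λ_13+ρ ↦ (2, 0, 4, 0, 2)
    λ_14+ρ ↦ (1, 4, 3, 0, 1)
    λ_15+ρ ↦ (0, 2, 4, 0, 3)
    λ_16+ρ ↦ (0, 2, 4, 0, 3)

Linkage partition of the 16 weights (5 classes, p=13):

[[1, 3, 4, 10, 13], [2], [5, 6, 7, 8, 14], [9, 11, 15, 16], [12]]


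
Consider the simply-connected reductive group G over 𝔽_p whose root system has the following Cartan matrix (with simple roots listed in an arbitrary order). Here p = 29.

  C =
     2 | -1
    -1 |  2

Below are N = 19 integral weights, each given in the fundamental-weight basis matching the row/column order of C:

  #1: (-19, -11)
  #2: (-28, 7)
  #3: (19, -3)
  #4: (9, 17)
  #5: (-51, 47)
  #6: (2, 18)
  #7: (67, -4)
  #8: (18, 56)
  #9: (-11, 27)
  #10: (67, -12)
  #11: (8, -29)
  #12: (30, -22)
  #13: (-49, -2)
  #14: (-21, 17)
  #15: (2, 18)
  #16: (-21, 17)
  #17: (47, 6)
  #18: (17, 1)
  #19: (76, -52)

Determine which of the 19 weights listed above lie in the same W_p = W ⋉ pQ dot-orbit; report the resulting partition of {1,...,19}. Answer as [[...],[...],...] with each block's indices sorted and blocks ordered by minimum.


Root system A_2: the 2×2 matrix C matches after relabeling.

λ_j+ρ reflected into Ā_29 (⟨·,θ^∨⟩≤29); 2-tuples as given:

  [1] (10, 18) · [2] (8, 19) · [3] (18, 2) · [4] (10, 18) · [5] (8, 19) · [6] (3, 19) · [7] (3, 19) · [8] (10, 18) · [9] (10, 18) · [10] (10, 18) · [11] (19, 9) · [12] (8, 19) · [13] (19, 9) · [14] (18, 2) · [15] (3, 19) · [16] (18, 2) · [17] (3, 19) · [18] (18, 2) · [19] (3, 19)

5 distinct reps among the 19 weights ⇒ 5 W_29-linkage classes:

[[1, 4, 8, 9, 10], [2, 5, 12], [3, 14, 16, 18], [6, 7, 15, 17, 19], [11, 13]]


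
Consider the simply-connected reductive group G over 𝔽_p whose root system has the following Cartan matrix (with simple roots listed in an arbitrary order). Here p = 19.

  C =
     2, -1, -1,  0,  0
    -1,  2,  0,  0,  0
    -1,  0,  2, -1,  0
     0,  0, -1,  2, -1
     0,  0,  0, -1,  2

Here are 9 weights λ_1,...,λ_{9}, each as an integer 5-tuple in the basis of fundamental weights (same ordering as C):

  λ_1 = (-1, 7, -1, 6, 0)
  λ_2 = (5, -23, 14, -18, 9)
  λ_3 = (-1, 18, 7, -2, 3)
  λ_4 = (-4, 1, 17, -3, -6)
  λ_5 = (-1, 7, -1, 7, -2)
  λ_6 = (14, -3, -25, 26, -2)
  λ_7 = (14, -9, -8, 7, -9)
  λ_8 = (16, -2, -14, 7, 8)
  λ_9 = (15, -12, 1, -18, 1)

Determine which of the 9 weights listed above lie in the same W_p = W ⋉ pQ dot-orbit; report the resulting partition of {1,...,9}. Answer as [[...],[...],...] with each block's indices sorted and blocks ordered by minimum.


Dynkin diagram of C (from the 8 off-diagonal −1 entries): A_5.

W_19-reps of the 9 weights in Ā_19 (same 5-coord order as C):

  λ_1 → (0, 8, 0, 7, 1)
  λ_2 → (2, 1, 8, 5, 2)
  λ_3 → (0, 8, 0, 7, 1)
  λ_4 → (2, 1, 8, 5, 2)
  λ_5 → (0, 8, 0, 7, 1)
  λ_6 → (2, 1, 8, 5, 2)
  λ_7 → (0, 8, 0, 7, 1)
  λ_8 → (2, 1, 8, 5, 2)
  λ_9 → (2, 1, 8, 5, 2)

These 9 weights hit 2 W_19-dot-orbits; sizes (4, 5):

[[1, 3, 5, 7], [2, 4, 6, 8, 9]]


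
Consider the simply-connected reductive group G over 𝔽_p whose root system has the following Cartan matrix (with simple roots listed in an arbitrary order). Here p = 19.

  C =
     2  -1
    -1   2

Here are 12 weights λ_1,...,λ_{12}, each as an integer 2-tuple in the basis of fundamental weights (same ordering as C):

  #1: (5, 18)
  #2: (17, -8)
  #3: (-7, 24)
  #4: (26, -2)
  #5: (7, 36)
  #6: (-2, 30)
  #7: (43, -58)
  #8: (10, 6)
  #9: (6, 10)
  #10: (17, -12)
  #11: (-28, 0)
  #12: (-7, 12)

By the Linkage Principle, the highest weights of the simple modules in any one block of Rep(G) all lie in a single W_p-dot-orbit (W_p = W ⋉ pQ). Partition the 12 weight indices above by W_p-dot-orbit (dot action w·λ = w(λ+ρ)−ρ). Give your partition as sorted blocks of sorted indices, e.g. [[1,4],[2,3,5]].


A_2 Cartan matrix, 2 simple roots permuted; ρ=(1,1).

λ_j+ρ reflected into Ā_19 (⟨·,θ^∨⟩≤19); 2-tuples as given:

    λ_1 → (0, 13)
    λ_2 → (11, 7)
    λ_3 → (0, 13)
    λ_4 → (11, 7)
    λ_5 → (11, 7)
    λ_6 → (11, 7)
    λ_7 → (0, 13)
    λ_8 → (11, 7)
    λ_9 → (7, 11)
    λ_10 → (7, 11)
    λ_11 → (7, 11)
    λ_12 → (6, 7)

Linkage partition of the 12 weights (4 classes, p=19):

[[1, 3, 7], [2, 4, 5, 6, 8], [9, 10, 11], [12]]


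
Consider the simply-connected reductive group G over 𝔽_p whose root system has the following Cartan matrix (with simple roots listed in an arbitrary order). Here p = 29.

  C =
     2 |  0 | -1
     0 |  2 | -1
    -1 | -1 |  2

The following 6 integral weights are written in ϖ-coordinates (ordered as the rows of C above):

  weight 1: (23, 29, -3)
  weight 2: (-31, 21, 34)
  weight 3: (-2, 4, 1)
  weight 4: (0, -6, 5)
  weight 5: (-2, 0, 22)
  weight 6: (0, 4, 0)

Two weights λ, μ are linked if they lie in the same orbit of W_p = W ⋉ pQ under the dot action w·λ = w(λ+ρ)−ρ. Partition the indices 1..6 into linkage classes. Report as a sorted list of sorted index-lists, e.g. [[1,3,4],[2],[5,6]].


Type A_3, rank 3, |W|=24; reorder rows/cols to standard.

Ā_29 reps of the 6 weights (A_3, coords as presented):

  λ_1+ρ ↦ (1, 5, 1) · λ_2+ρ ↦ (1, 5, 1) · λ_3+ρ ↦ (1, 5, 1) · λ_4+ρ ↦ (1, 5, 1) · λ_5+ρ ↦ (1, 1, 22) · λ_6+ρ ↦ (1, 5, 1)

Linkage partition of the 6 weights (2 classes, p=29):

[[1, 2, 3, 4, 6], [5]]


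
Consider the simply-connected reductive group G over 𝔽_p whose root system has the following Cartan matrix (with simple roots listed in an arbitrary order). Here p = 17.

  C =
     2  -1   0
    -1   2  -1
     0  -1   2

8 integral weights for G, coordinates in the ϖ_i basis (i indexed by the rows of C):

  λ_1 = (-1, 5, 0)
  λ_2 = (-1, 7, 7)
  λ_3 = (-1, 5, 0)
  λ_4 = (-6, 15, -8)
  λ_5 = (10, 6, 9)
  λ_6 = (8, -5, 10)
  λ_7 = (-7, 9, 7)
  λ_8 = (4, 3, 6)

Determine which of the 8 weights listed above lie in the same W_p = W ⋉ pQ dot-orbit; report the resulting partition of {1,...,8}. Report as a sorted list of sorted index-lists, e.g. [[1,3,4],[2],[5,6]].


A_3 Cartan matrix, 3 simple roots permuted; ρ=(1,1,1).

Alcove-folded reps (p=17, 8 weights, presented ϖ-order):

  λ_1 → (0, 6, 1) · λ_2 → (0, 8, 8) · λ_3 → (0, 6, 1) · λ_4 → (5, 4, 7) · λ_5 → (0, 6, 1) · λ_6 → (5, 4, 7) · λ_7 → (5, 4, 7) · λ_8 → (5, 4, 7)

The 8 indices split into 3 linkage classes (same alcove rep ⇔ same W_17-dot-orbit):

[[1, 3, 5], [2], [4, 6, 7, 8]]


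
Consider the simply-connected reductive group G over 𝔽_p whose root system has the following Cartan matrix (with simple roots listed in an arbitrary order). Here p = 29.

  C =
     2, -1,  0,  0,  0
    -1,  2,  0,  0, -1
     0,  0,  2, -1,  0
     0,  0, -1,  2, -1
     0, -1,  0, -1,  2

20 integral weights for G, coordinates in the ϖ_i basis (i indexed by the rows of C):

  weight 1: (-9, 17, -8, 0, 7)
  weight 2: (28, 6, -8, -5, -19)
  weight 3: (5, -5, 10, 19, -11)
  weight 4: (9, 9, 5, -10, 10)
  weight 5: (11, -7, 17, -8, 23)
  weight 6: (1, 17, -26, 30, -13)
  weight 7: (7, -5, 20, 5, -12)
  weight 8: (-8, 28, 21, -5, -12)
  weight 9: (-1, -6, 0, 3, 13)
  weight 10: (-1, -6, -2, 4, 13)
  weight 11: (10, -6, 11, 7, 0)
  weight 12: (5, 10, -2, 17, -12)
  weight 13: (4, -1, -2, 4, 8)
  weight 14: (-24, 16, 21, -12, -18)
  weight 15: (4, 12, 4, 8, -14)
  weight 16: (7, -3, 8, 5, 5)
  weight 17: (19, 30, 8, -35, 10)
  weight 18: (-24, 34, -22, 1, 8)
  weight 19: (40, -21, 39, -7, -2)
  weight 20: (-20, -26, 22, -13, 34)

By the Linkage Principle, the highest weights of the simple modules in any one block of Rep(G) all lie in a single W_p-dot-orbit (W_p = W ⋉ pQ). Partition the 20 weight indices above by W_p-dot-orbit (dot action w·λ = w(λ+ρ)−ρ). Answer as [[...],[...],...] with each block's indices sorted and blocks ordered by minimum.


Dynkin diagram of C (from the 8 off-diagonal −1 entries): A_5.

Ā_29 reps of the 20 weights (A_5, coords as presented):

    [1] (8, 10, 1, 6, 2)
    [2] (0, 7, 0, 11, 4)
    [3] (6, 2, 9, 6, 4)
    [4] (8, 10, 1, 6, 2)
    [5] (6, 0, 1, 6, 11)
    [6] (6, 2, 9, 6, 4)
    [7] (6, 1, 12, 4, 4)
    [8] (0, 7, 0, 11, 4)
    [9] (5, 0, 1, 4, 9)
    [10] (5, 0, 1, 4, 9)
    [11] (6, 1, 12, 4, 4)
    [12] (6, 0, 1, 6, 11)
    [13] (5, 0, 1, 4, 9)
    [14] (6, 0, 1, 6, 11)
    [15] (5, 0, 1, 4, 9)
    [16] (6, 2, 9, 6, 4)
    [17] (6, 1, 12, 4, 4)
    [18] (6, 2, 9, 6, 4)
    [19] (6, 1, 12, 4, 4)
    [20] (6, 2, 9, 6, 4)

The 20 indices split into 6 linkage classes (same alcove rep ⇔ same W_29-dot-orbit):

[[1, 4], [2, 8], [3, 6, 16, 18, 20], [5, 12, 14], [7, 11, 17, 19], [9, 10, 13, 15]]


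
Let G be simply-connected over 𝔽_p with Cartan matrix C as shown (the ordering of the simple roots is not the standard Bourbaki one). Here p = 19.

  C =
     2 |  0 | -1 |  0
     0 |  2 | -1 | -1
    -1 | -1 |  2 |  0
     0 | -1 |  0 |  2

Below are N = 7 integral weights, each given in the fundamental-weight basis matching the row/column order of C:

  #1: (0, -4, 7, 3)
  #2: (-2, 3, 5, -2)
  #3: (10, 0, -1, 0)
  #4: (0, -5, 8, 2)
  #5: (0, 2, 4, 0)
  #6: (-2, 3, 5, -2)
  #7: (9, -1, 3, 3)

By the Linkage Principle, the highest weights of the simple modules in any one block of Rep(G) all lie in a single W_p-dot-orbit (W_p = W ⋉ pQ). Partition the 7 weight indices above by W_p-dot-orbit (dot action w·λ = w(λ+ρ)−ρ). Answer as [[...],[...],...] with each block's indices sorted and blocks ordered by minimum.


Dynkin diagram of C (from the 6 off-diagonal −1 entries): A_4.

Folding the 7 weights λ_j+ρ into Ā_19 (reps in the given 4-coord order):

  [1] (1, 3, 5, 1) · [2] (1, 3, 5, 1) · [3] (11, 1, 0, 1) · [4] (1, 3, 5, 1) · [5] (1, 3, 5, 1) · [6] (1, 3, 5, 1) · [7] (10, 0, 4, 4)

These 7 weights hit 3 W_19-dot-orbits; sizes (5, 1, 1):

[[1, 2, 4, 5, 6], [3], [7]]


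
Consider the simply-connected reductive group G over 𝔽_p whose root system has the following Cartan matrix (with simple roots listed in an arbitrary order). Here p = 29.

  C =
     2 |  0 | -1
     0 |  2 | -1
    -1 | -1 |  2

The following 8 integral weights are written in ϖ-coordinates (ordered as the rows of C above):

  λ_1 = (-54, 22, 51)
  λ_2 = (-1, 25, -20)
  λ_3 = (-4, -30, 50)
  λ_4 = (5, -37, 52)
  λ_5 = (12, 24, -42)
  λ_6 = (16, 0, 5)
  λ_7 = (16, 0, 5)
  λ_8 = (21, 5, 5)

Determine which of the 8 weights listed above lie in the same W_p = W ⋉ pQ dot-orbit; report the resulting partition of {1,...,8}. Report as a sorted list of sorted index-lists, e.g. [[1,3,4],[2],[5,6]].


Dynkin diagram of C (from the 4 off-diagonal −1 entries): A_3.

λ_j+ρ reflected into Ā_29 (⟨·,θ^∨⟩≤29); 3-tuples as given:

  λ_1 → (17, 1, 6);  λ_2 → (19, 7, 0);  λ_3 → (19, 7, 0);  λ_4 → (17, 1, 6);  λ_5 → (13, 1, 3);  λ_6 → (17, 1, 6);  λ_7 → (17, 1, 6);  λ_8 → (17, 1, 6)

3 distinct reps among the 8 weights ⇒ 3 W_29-linkage classes:

[[1, 4, 6, 7, 8], [2, 3], [5]]


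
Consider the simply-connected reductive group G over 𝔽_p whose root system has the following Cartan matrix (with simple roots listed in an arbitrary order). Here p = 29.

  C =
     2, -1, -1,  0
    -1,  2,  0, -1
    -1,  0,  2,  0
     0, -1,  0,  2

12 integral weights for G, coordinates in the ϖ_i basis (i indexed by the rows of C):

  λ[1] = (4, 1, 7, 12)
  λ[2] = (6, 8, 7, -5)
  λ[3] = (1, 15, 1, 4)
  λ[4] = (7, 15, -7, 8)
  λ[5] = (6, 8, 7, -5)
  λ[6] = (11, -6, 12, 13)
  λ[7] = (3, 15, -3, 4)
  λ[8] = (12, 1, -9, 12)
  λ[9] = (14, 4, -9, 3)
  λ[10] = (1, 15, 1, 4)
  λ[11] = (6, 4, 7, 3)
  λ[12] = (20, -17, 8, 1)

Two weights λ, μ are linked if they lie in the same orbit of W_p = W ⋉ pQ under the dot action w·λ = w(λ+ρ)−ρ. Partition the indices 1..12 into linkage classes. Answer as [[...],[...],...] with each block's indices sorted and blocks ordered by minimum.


Root system A_4: the 4×4 matrix C matches after relabeling.

Alcove-folded reps (p=29, 12 weights, presented ϖ-order):

  λ_1+ρ ↦ (5, 2, 8, 13)
  λ_2+ρ ↦ (7, 5, 8, 4)
  λ_3+ρ ↦ (2, 16, 2, 5)
  λ_4+ρ ↦ (2, 16, 2, 5)
  λ_5+ρ ↦ (7, 5, 8, 4)
  λ_6+ρ ↦ (7, 5, 8, 4)
  λ_7+ρ ↦ (2, 16, 2, 5)
  λ_8+ρ ↦ (5, 2, 8, 13)
  λ_9+ρ ↦ (7, 5, 8, 4)
  λ_10+ρ ↦ (2, 16, 2, 5)
  λ_11+ρ ↦ (7, 5, 8, 4)
  λ_12+ρ ↦ (5, 2, 8, 13)

3 distinct reps among the 12 weights ⇒ 3 W_29-linkage classes:

[[1, 8, 12], [2, 5, 6, 9, 11], [3, 4, 7, 10]]


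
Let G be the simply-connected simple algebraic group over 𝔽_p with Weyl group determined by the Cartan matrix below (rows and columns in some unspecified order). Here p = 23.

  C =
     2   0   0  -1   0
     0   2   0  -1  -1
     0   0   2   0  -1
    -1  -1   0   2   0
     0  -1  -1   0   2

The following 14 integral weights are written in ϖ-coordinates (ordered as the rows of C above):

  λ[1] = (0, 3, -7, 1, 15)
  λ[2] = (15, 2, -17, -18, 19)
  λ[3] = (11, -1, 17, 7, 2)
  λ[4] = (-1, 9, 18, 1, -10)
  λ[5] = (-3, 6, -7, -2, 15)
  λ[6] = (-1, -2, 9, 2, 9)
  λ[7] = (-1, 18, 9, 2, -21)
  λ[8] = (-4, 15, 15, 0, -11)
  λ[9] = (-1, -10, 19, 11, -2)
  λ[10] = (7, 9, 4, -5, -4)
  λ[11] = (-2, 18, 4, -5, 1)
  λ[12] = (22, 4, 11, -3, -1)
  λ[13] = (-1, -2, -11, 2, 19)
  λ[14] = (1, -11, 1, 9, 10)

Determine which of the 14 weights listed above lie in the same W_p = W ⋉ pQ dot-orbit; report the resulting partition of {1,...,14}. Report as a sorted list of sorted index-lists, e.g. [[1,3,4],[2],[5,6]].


C ↔ A_5 under row/col permutation; |W(A_5)| = 720.

Ā_23 reps of the 14 weights (A_5, coords as presented):

    1: (1, 4, 6, 2, 10)
    2: (1, 4, 6, 2, 10)
    3: (6, 0, 0, 2, 3)
    4: (0, 1, 10, 2, 9)
    5: (1, 4, 6, 2, 10)
    6: (0, 1, 10, 2, 9)
    7: (0, 1, 10, 2, 9)
    8: (1, 4, 6, 2, 10)
    9: (0, 1, 10, 2, 9)
    10: (4, 3, 2, 4, 3)
    11: (1, 14, 2, 1, 2)
    12: (6, 0, 0, 2, 3)
    13: (0, 1, 10, 2, 9)
    14: (2, 10, 2, 0, 1)

The 14 indices split into 6 linkage classes (same alcove rep ⇔ same W_23-dot-orbit):

[[1, 2, 5, 8], [3, 12], [4, 6, 7, 9, 13], [10], [11], [14]]


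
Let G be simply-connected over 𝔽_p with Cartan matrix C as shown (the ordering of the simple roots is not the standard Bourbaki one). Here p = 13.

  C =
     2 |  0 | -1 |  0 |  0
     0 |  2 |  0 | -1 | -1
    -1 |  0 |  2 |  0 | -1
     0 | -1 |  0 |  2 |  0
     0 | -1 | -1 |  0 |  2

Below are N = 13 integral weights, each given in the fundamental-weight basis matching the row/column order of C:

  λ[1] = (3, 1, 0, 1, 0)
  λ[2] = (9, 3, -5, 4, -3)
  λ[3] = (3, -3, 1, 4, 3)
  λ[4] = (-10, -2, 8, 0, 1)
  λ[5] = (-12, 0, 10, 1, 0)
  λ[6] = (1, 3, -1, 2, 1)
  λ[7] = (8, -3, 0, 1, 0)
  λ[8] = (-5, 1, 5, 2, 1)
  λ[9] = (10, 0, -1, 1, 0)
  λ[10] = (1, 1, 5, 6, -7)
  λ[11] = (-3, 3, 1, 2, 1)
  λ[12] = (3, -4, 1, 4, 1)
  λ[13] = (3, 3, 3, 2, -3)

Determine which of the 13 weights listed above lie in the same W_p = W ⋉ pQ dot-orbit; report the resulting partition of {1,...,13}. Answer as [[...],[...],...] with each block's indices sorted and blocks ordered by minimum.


C ↔ A_5 under row/col permutation; |W(A_5)| = 720.

W_13-reps of the 13 weights in Ā_13 (same 5-coord order as C):

  λ_1+ρ ↦ (4, 2, 1, 2, 1);  λ_2+ρ ↦ (4, 2, 2, 3, 2);  λ_3+ρ ↦ (4, 2, 2, 3, 2);  λ_4+ρ ↦ (9, 1, 0, 0, 1);  λ_5+ρ ↦ (9, 1, 0, 0, 1);  λ_6+ρ ↦ (2, 4, 0, 3, 2);  λ_7+ρ ↦ (9, 1, 0, 0, 1);  λ_8+ρ ↦ (4, 2, 2, 3, 2);  λ_9+ρ ↦ (9, 1, 0, 0, 1);  λ_10+ρ ↦ (2, 4, 0, 3, 2);  λ_11+ρ ↦ (2, 4, 0, 3, 2);  λ_12+ρ ↦ (4, 2, 1, 2, 1);  λ_13+ρ ↦ (4, 2, 2, 3, 2)

4 distinct reps among the 13 weights ⇒ 4 W_13-linkage classes:

[[1, 12], [2, 3, 8, 13], [4, 5, 7, 9], [6, 10, 11]]


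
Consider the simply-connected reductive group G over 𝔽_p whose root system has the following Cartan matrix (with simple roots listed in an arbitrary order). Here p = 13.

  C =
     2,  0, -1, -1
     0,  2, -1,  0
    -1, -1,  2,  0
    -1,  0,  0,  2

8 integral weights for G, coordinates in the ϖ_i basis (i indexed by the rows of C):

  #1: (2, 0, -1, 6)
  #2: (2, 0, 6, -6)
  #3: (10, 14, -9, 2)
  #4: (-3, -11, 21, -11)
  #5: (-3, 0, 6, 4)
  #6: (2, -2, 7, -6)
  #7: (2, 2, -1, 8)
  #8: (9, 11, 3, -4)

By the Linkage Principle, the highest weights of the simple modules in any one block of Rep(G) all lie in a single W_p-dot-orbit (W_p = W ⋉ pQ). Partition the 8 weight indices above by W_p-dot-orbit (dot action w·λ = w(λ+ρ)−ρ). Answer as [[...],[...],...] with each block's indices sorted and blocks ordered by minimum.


Root system A_4: the 4×4 matrix C matches after relabeling.

Folding the 8 weights λ_j+ρ into Ā_13 (reps in the given 4-coord order):

  λ_1+ρ ↦ (3, 1, 0, 7) · λ_2+ρ ↦ (2, 1, 5, 3) · λ_3+ρ ↦ (2, 1, 5, 3) · λ_4+ρ ↦ (3, 1, 0, 7) · λ_5+ρ ↦ (2, 1, 5, 3) · λ_6+ρ ↦ (2, 1, 5, 3) · λ_7+ρ ↦ (3, 1, 0, 7) · λ_8+ρ ↦ (3, 1, 0, 7)

Linkage partition of the 8 weights (2 classes, p=13):

[[1, 4, 7, 8], [2, 3, 5, 6]]


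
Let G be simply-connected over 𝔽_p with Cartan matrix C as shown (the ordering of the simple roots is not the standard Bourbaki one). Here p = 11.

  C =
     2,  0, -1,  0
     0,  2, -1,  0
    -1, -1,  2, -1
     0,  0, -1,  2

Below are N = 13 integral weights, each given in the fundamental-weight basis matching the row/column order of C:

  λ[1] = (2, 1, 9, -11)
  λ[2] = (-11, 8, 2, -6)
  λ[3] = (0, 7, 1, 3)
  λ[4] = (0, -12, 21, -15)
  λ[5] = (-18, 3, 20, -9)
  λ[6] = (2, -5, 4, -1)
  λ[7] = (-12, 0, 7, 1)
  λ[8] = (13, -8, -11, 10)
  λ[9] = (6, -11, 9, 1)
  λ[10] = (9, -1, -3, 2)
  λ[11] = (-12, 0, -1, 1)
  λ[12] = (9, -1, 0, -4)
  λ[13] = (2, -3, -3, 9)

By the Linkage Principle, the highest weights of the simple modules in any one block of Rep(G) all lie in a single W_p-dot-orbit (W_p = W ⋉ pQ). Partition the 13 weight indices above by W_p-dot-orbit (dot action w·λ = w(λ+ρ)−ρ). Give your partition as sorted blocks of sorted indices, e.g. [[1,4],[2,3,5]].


Dynkin diagram of C (from the 6 off-diagonal −1 entries): D_4.

Alcove-folded reps (p=11, 13 weights, presented ϖ-order):

  1: (1, 2, 1, 6)
  2: (1, 2, 1, 6)
  3: (3, 4, 1, 0)
  4: (8, 2, 0, 1)
  5: (3, 4, 1, 0)
  6: (3, 4, 1, 0)
  7: (8, 2, 0, 1)
  8: (3, 4, 1, 0)
  9: (1, 2, 1, 6)
  10: (8, 2, 0, 1)
  11: (8, 2, 0, 1)
  12: (8, 2, 0, 1)
  13: (1, 2, 1, 6)

The 13 indices split into 3 linkage classes (same alcove rep ⇔ same W_11-dot-orbit):

[[1, 2, 9, 13], [3, 5, 6, 8], [4, 7, 10, 11, 12]]


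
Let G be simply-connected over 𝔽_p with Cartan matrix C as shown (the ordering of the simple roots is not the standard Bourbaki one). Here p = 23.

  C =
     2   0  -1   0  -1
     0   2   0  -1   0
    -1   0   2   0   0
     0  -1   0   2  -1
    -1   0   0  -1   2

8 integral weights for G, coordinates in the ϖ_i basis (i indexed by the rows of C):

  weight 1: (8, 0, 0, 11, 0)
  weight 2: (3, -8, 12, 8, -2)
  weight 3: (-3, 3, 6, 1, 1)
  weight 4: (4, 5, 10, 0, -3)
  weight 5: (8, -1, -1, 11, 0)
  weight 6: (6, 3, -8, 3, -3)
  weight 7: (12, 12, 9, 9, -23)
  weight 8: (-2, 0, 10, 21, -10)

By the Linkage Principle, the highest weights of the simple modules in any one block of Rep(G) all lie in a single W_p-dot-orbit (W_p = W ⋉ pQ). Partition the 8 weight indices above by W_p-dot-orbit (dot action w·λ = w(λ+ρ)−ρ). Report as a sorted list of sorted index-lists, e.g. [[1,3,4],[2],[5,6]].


Dynkin diagram of C (from the 8 off-diagonal −1 entries): A_5.

W_23-reps of the 8 weights in Ā_23 (same 5-coord order as C):

  λ_1 → (9, 0, 0, 12, 1) · λ_2 → (3, 5, 11, 1, 1) · λ_3 → (2, 4, 5, 2, 0) · λ_4 → (3, 5, 11, 1, 1) · λ_5 → (9, 0, 0, 12, 1) · λ_6 → (2, 4, 5, 2, 0) · λ_7 → (9, 0, 0, 12, 1) · λ_8 → (9, 0, 0, 12, 1)

Grouping the 8 weights by Ā_23-representative: 3 linkage classes.

[[1, 5, 7, 8], [2, 4], [3, 6]]


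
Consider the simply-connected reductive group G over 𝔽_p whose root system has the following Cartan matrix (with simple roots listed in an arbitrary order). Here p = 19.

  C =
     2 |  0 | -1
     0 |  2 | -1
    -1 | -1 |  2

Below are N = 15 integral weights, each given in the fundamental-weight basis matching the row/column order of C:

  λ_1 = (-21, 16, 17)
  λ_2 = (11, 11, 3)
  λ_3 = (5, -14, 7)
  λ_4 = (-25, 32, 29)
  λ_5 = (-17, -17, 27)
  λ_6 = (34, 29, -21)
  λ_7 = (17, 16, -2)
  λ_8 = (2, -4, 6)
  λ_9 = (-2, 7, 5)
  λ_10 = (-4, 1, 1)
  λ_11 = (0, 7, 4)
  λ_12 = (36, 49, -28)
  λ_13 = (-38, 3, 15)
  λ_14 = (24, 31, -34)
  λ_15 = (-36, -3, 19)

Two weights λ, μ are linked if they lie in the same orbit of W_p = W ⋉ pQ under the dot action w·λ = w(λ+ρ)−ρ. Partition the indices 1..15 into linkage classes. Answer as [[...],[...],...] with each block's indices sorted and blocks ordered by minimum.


Type A_3, rank 3, |W|=24; reorder rows/cols to standard.

W_19-reps of the 15 weights in Ā_19 (same 3-coord order as C):

  λ_1+ρ ↦ (2, 1, 1)
  λ_2+ρ ↦ (3, 3, 4)
  λ_3+ρ ↦ (1, 8, 5)
  λ_4+ρ ↦ (1, 8, 5)
  λ_5+ρ ↦ (3, 3, 4)
  λ_6+ρ ↦ (3, 8, 7)
  λ_7+ρ ↦ (2, 1, 1)
  λ_8+ρ ↦ (3, 3, 4)
  λ_9+ρ ↦ (1, 8, 5)
  λ_10+ρ ↦ (2, 1, 1)
  λ_11+ρ ↦ (1, 8, 5)
  λ_12+ρ ↦ (3, 8, 7)
  λ_13+ρ ↦ (2, 1, 1)
  λ_14+ρ ↦ (1, 8, 5)
  λ_15+ρ ↦ (2, 1, 1)

4 distinct reps among the 15 weights ⇒ 4 W_19-linkage classes:

[[1, 7, 10, 13, 15], [2, 5, 8], [3, 4, 9, 11, 14], [6, 12]]


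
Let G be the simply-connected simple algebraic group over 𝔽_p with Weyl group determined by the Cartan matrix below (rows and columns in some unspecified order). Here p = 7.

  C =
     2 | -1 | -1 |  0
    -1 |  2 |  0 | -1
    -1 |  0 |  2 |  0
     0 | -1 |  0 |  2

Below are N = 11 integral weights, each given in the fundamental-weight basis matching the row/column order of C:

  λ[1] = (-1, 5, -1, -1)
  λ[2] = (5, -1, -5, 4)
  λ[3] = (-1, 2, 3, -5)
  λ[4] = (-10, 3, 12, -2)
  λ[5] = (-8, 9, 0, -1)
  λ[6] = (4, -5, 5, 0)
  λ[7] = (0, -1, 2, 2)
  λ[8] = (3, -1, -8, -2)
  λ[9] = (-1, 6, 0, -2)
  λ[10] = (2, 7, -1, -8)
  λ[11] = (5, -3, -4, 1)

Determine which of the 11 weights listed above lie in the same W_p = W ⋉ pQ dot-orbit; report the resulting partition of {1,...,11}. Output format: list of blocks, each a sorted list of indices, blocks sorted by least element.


Dynkin diagram of C (from the 6 off-diagonal −1 entries): A_4.

Folding the 11 weights λ_j+ρ into Ā_7 (reps in the given 4-coord order):

  λ_1+ρ ↦ (0, 6, 0, 0)
  λ_2+ρ ↦ (2, 0, 0, 1)
  λ_3+ρ ↦ (1, 0, 3, 3)
  λ_4+ρ ↦ (1, 0, 2, 1)
  λ_5+ρ ↦ (1, 0, 3, 3)
  λ_6+ρ ↦ (1, 0, 2, 1)
  λ_7+ρ ↦ (1, 0, 3, 3)
  λ_8+ρ ↦ (1, 0, 3, 3)
  λ_9+ρ ↦ (0, 6, 0, 0)
  λ_10+ρ ↦ (1, 0, 3, 3)
  λ_11+ρ ↦ (1, 2, 3, 0)

Linkage partition of the 11 weights (5 classes, p=7):

[[1, 9], [2], [3, 5, 7, 8, 10], [4, 6], [11]]


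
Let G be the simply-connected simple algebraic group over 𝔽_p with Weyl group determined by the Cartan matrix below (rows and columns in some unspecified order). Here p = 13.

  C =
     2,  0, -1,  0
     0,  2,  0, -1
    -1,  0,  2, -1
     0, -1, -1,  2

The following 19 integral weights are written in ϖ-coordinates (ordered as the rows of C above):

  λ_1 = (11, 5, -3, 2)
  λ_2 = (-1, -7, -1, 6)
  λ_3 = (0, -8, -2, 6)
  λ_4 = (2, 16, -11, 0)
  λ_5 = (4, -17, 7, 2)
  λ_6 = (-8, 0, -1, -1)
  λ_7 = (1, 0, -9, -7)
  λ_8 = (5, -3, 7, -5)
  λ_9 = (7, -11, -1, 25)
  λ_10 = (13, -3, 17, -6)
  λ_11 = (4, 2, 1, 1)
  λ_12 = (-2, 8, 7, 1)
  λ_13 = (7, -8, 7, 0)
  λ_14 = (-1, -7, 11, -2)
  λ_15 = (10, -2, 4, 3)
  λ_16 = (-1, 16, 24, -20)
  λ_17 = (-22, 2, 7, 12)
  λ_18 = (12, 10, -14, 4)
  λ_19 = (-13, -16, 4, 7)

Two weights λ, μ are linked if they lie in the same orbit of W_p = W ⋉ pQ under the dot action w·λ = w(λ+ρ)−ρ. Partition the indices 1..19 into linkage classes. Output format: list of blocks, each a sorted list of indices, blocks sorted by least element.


Root system A_4: the 4×4 matrix C matches after relabeling.

Ā_13 reps of the 19 weights (A_4, coords as presented):

  λ_1 → (4, 0, 2, 1) · λ_2 → (0, 6, 0, 1) · λ_3 → (0, 6, 0, 1) · λ_4 → (4, 3, 2, 3) · λ_5 → (3, 0, 2, 8) · λ_6 → (0, 6, 0, 1) · λ_7 → (0, 1, 5, 6) · λ_8 → (5, 3, 2, 2) · λ_9 → (3, 0, 2, 8) · λ_10 → (0, 1, 5, 6) · λ_11 → (5, 3, 2, 2) · λ_12 → (5, 3, 2, 2) · λ_13 → (4, 3, 2, 3) · λ_14 → (0, 1, 5, 6) · λ_15 → (4, 3, 2, 3) · λ_16 → (4, 0, 2, 1) · λ_17 → (3, 0, 2, 8) · λ_18 → (3, 0, 2, 8) · λ_19 → (0, 1, 5, 6)

These 19 weights hit 6 W_13-dot-orbits; sizes (2, 3, 3, 4, 4, 3):

[[1, 16], [2, 3, 6], [4, 13, 15], [5, 9, 17, 18], [7, 10, 14, 19], [8, 11, 12]]


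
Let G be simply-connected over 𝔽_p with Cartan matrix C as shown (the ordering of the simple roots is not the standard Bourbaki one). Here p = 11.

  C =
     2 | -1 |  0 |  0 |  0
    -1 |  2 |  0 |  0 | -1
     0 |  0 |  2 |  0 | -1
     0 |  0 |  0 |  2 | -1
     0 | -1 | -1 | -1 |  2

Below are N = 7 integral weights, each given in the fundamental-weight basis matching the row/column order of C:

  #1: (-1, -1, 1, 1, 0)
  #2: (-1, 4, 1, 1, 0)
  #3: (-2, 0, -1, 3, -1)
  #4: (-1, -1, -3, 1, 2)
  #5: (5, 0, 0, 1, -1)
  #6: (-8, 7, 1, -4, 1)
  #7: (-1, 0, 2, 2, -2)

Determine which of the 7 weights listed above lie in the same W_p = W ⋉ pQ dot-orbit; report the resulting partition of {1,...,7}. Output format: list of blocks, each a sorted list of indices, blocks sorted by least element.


Root system D_5: the 5×5 matrix C matches after relabeling.

Each λ_j+ρ reduced to Ā_11; 5-tuples below use C's row order:

    λ_1+ρ ↦ (0, 0, 2, 2, 1)
    λ_2+ρ ↦ (0, 0, 2, 2, 1)
    λ_3+ρ ↦ (1, 0, 0, 4, 0)
    λ_4+ρ ↦ (0, 0, 2, 2, 1)
    λ_5+ρ ↦ (6, 1, 1, 2, 0)
    λ_6+ρ ↦ (6, 1, 1, 2, 0)
    λ_7+ρ ↦ (0, 0, 2, 2, 1)

Linkage partition of the 7 weights (3 classes, p=11):

[[1, 2, 4, 7], [3], [5, 6]]


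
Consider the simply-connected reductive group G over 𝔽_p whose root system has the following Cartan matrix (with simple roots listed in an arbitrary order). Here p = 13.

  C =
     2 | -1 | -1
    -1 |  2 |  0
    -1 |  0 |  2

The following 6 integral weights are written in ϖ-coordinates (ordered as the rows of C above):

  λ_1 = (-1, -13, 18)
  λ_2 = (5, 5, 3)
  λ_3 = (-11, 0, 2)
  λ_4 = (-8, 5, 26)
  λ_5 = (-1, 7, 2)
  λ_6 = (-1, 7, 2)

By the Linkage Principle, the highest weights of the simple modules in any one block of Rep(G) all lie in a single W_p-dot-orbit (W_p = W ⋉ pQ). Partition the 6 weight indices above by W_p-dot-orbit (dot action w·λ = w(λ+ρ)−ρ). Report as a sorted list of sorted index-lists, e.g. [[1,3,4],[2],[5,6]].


Root system A_3: the 3×3 matrix C matches after relabeling.

Alcove-folded reps (p=13, 6 weights, presented ϖ-order):

    λ_1+ρ ↦ (6, 6, 1)
    λ_2+ρ ↦ (6, 3, 1)
    λ_3+ρ ↦ (6, 3, 1)
    λ_4+ρ ↦ (6, 6, 1)
    λ_5+ρ ↦ (0, 8, 3)
    λ_6+ρ ↦ (0, 8, 3)

Grouping the 6 weights by Ā_13-representative: 3 linkage classes.

[[1, 4], [2, 3], [5, 6]]


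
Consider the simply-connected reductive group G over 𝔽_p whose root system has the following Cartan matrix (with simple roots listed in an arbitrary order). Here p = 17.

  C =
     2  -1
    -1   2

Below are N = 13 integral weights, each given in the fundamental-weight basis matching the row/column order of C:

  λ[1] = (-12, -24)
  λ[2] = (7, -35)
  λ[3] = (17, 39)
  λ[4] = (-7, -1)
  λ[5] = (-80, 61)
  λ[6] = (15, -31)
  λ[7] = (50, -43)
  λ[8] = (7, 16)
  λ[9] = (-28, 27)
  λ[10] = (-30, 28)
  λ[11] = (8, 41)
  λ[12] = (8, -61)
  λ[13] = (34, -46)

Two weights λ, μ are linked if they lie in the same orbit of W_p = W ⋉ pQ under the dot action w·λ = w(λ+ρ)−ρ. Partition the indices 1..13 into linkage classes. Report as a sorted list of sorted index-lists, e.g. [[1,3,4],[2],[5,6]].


Cartan matrix: type A_2 (|W|=6); un-permuting the 2 rows.

Folding the 13 weights λ_j+ρ into Ā_17 (reps in the given 2-coord order):

    1: (0, 6)
    2: (0, 9)
    3: (6, 10)
    4: (0, 6)
    5: (0, 6)
    6: (1, 3)
    7: (0, 9)
    8: (0, 9)
    9: (6, 10)
    10: (5, 12)
    11: (0, 9)
    12: (0, 9)
    13: (6, 10)

Partition of {1..13} into 5 W_17-dot-orbits:

[[1, 4, 5], [2, 7, 8, 11, 12], [3, 9, 13], [6], [10]]


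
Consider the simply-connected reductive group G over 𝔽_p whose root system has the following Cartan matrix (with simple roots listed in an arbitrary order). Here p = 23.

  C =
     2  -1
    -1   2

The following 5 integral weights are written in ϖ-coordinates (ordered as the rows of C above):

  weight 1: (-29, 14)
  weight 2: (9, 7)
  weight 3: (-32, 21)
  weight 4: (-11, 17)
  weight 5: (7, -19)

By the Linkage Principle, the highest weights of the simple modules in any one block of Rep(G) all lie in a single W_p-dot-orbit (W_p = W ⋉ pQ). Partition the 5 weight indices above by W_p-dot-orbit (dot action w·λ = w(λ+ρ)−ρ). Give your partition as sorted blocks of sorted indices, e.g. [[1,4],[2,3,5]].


A_2 Cartan matrix, 2 simple roots permuted; ρ=(1,1).

W_23-reps of the 5 weights in Ā_23 (same 2-coord order as C):

  [1] (10, 8);  [2] (10, 8);  [3] (14, 1);  [4] (10, 8);  [5] (10, 8)

The 5 indices split into 2 linkage classes (same alcove rep ⇔ same W_23-dot-orbit):

[[1, 2, 4, 5], [3]]
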